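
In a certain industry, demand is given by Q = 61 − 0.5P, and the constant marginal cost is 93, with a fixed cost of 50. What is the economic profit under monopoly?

Inverting demand: P = 122 − 2Q.
Monopoly sets MR = MC: 122 − 4Q = 93 ⇒ Q = 7.25, P = 122 − 2·7.25 = 107.5.
Profit = (107.5 − 93)·7.25 − 50 = 55.125.

Profit = 55.125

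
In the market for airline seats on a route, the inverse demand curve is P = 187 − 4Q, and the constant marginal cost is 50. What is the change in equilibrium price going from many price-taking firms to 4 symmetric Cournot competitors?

Under competition P = MC = 50, so Q = (187 − 50)/4 = 34.25.
In a 4-firm Cournot equilibrium, symmetry and the first-order condition give q = (187 − 50)/(20) = 6.85. So Q = 27.4 and P = 77.4.
Change in equilibrium price: 77.4 − 50 = 27.4.

Equilibrium price rises by 27.4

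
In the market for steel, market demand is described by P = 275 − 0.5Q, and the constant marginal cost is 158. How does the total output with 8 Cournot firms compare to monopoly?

Cournot: Q = 208; Monopoly: Q = 117

In a 8-firm Cournot equilibrium, symmetry and the first-order condition give q = (275 − 158)/(4.5) = 26. So Q = 208 and P = 171.
Monopoly sets MR = MC: 275 − Q = 158 ⇒ Q = 117, P = 275 − 0.5·117 = 216.5.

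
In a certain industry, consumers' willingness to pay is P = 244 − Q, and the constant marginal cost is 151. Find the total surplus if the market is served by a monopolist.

The monopolist equates marginal revenue to marginal cost: 244 − 2Q = 151, so Q = 46.5. From demand, P = 197.5.
CS = ½·(244 − 197.5)·46.5 = 1081.125; PS = (197.5 − 151)·46.5 = 2162.25; TS = 3243.375.

TS = 3243.375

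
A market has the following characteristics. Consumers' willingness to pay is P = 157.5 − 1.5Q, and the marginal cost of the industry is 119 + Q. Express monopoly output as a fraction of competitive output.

The monopolist equates marginal revenue to marginal cost: 157.5 − 3Q = 119 + Q, so Q = 9.625. From demand, P = 2289/16.
Under competition P = MC: 157.5 − 1.5Q = 119 + Q ⇒ Q = 15.4, P = 134.4.
Ratio Q_m/Q_c = 9.625/15.4 = 0.625.

Q_m/Q_c = 0.625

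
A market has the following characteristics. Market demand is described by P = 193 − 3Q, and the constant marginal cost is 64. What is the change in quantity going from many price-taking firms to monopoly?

Perfect competition: P = MC = 64, so 193 − 3Q = 64 and Q = 43.
Monopoly sets MR = MC: 193 − 6Q = 64 ⇒ Q = 21.5, P = 193 − 3·21.5 = 128.5.
Change in quantity: 21.5 − 43 = −21.5.

Quantity falls by 21.5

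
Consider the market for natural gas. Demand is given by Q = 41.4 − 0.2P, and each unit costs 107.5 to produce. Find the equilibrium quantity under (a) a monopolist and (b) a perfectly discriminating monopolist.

Inverting demand: P = 207 − 5Q.
A monopolist chooses Q where MR = MC. MR = 207 − 10Q; setting this equal to 107.5 gives Q = 9.95 and P = 157.25.
With perfect price discrimination, output is the efficient level Q = 19.9 (where demand meets MC), but every buyer pays their willingness to pay: CS = 0 and PS = total surplus.

Monopoly: Q = 9.95; Perfect PD: Q = 19.9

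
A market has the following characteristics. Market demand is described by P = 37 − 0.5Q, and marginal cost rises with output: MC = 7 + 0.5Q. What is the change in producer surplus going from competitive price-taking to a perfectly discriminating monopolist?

Producer surplus rises by 225

Under competition P = MC: 37 − 0.5Q = 7 + 0.5Q ⇒ Q = 30, P = 22.
PS = P·Q − VC(Q) = 22·30 − (7·30 + ½·0.5·30²) = 225.
Under first-degree price discrimination the firm charges each unit its demand price and produces up to where P = MC, i.e. Q = 30. Consumer surplus is zero; producer surplus equals total surplus.
PS = ½·(37 − 7)·30 = 450.
Change in producer surplus: 450 − 225 = 225.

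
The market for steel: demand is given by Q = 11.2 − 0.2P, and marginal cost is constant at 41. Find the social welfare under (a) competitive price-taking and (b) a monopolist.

Inverting demand: P = 56 − 5Q.
Perfect competition: P = MC = 41, so 56 − 5Q = 41 and Q = 3.
CS = ½·(56 − 41)·3 = 22.5; PS = (41 − 41)·3 = 0; TS = 22.5.
Monopoly sets MR = MC: 56 − 10Q = 41 ⇒ Q = 1.5, P = 56 − 5·1.5 = 48.5.
CS = ½·(56 − 48.5)·1.5 = 5.625; PS = (48.5 − 41)·1.5 = 11.25; TS = 16.875.

Competition: TS = 22.5; Monopoly: TS = 16.875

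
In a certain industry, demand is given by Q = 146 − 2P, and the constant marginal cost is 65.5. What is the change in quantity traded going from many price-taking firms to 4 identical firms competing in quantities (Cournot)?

Inverting demand: P = 73 − 0.5Q.
Under competition P = MC = 65.5, so Q = (73 − 65.5)/0.5 = 15.
With 4 symmetric Cournot firms, each firm's FOC gives 73 − 2.5q = 65.5, so q = 3, Q = 4·3 = 12, and P = 67.
Change in quantity traded: 12 − 15 = −3.

Q falls by 3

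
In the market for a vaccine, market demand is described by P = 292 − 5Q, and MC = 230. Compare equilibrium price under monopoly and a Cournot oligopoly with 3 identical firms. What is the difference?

A monopolist chooses Q where MR = MC. MR = 292 − 10Q; setting this equal to 230 gives Q = 6.2 and P = 261.
Cournot with 3 identical firms: the symmetric best-response condition is 292 − 20q = 230. Each firm produces q = 3.1, total output Q = 9.3, price P = 245.5.
Change in equilibrium price: 245.5 − 261 = −15.5.

Equilibrium price falls by 15.5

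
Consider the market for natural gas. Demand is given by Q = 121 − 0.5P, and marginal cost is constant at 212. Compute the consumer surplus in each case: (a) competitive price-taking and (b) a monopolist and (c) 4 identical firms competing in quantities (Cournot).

Competition: CS = 225; Monopoly: CS = 56.25; Cournot: CS = 144

Inverting demand: P = 242 − 2Q.
Under competition P = MC = 212, so Q = (242 − 212)/2 = 15.
CS = ½·(242 − 212)·15 = 225.
Monopoly sets MR = MC: 242 − 4Q = 212 ⇒ Q = 7.5, P = 242 − 2·7.5 = 227.
CS = ½·(242 − 227)·7.5 = 56.25.
In a 4-firm Cournot equilibrium, symmetry and the first-order condition give q = (242 − 212)/(10) = 3. So Q = 12 and P = 218.
CS = ½·(242 − 218)·12 = 144.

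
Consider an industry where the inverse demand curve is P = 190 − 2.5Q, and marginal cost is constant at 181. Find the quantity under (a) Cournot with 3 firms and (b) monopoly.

With 3 symmetric Cournot firms, each firm's FOC gives 190 − 10q = 181, so q = 0.9, Q = 3·0.9 = 2.7, and P = 183.25.
Monopoly sets MR = MC: 190 − 5Q = 181 ⇒ Q = 1.8, P = 190 − 2.5·1.8 = 185.5.

Cournot: Q = 2.7; Monopoly: Q = 1.8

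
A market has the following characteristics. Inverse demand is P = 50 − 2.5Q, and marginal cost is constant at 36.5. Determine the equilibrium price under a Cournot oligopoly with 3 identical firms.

P = 39.875

Cournot with 3 identical firms: the symmetric best-response condition is 50 − 10q = 36.5. Each firm produces q = 1.35, total output Q = 4.05, price P = 39.875.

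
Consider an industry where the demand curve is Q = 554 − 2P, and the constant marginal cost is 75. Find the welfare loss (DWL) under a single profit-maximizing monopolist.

Inverting demand: P = 277 − 0.5Q.
Under competition P = MC = 75, so Q = (277 − 75)/0.5 = 404.
A monopolist chooses Q where MR = MC. MR = 277 − Q; setting this equal to 75 gives Q = 202 and P = 176.
DWL is the triangle between Q = 202 and Q = 404: ½·(404 − 202)·(176 − 75) = 10201.

DWL = 10201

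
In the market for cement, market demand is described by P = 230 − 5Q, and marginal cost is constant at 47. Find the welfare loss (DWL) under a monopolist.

Competitive firms price at marginal cost: P = 47, giving Q = 36.6.
A monopolist chooses Q where MR = MC. MR = 230 − 10Q; setting this equal to 47 gives Q = 18.3 and P = 138.5.
DWL is the triangle between Q = 18.3 and Q = 36.6: ½·(36.6 − 18.3)·(138.5 − 47) = 837.225.

DWL = 837.225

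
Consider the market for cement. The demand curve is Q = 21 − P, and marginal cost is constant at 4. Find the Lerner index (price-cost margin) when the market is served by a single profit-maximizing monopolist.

Lerner index = 0.68

Inverting demand: P = 21 − Q.
A monopolist chooses Q where MR = MC. MR = 21 − 2Q; setting this equal to 4 gives Q = 8.5 and P = 12.5.
Lerner index = (P − MC)/P = (12.5 − 4)/12.5 = 0.68.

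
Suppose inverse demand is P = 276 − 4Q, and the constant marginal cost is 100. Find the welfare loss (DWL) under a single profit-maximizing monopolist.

DWL = 968

Perfect competition: P = MC = 100, so 276 − 4Q = 100 and Q = 44.
A monopolist chooses Q where MR = MC. MR = 276 − 8Q; setting this equal to 100 gives Q = 22 and P = 188.
DWL is the triangle between Q = 22 and Q = 44: ½·(44 − 22)·(188 − 100) = 968.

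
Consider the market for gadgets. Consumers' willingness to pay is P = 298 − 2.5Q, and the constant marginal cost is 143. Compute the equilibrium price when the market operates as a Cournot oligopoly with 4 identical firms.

P = 174

Cournot with 4 identical firms: the symmetric best-response condition is 298 − 12.5q = 143. Each firm produces q = 12.4, total output Q = 49.6, price P = 174.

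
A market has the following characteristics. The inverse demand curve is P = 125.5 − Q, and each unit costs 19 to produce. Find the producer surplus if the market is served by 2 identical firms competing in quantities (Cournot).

With 2 symmetric Cournot firms, each firm's FOC gives 125.5 − 3q = 19, so q = 35.5, Q = 2·35.5 = 71, and P = 54.5.
PS = (54.5 − 19)·71 = 2520.5.

PS = 2520.5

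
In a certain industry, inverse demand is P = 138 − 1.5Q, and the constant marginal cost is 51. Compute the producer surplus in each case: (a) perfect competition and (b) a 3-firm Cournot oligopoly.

Competition: PS = 0; Cournot: PS = 946.125

Perfect competition: P = MC = 51, so 138 − 1.5Q = 51 and Q = 58.
PS = (51 − 51)·58 = 0.
In a 3-firm Cournot equilibrium, symmetry and the first-order condition give q = (138 − 51)/(6) = 14.5. So Q = 43.5 and P = 72.75.
PS = (72.75 − 51)·43.5 = 946.125.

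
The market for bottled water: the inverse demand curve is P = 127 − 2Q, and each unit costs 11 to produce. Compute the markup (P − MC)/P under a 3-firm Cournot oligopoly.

Cournot with 3 identical firms: the symmetric best-response condition is 127 − 8q = 11. Each firm produces q = 14.5, total output Q = 43.5, price P = 40.
Lerner index = (P − MC)/P = (40 − 11)/40 = 0.725.

Lerner index = 0.725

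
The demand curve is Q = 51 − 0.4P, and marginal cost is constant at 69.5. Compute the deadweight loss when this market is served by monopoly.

DWL = 168.2

Inverting demand: P = 127.5 − 2.5Q.
Perfect competition: P = MC = 69.5, so 127.5 − 2.5Q = 69.5 and Q = 23.2.
The monopolist equates marginal revenue to marginal cost: 127.5 − 5Q = 69.5, so Q = 11.6. From demand, P = 98.5.
DWL is the triangle between Q = 11.6 and Q = 23.2: ½·(23.2 − 11.6)·(98.5 − 69.5) = 168.2.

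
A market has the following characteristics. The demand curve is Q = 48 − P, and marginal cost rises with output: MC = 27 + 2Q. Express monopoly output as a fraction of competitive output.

Inverting demand: P = 48 − Q.
The monopolist equates marginal revenue to marginal cost: 48 − 2Q = 27 + 2Q, so Q = 5.25. From demand, P = 42.75.
Competitive equilibrium sets price equal to marginal cost: 48 − Q = 27 + 2Q, so Q = 7 and P = 41.
Ratio Q_m/Q_c = 5.25/7 = 0.75.

Q_m/Q_c = 0.75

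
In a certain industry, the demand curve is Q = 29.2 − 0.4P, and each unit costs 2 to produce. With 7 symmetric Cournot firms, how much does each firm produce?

q_i = 3.55

Inverting demand: P = 73 − 2.5Q.
Cournot with 7 identical firms: the symmetric best-response condition is 73 − 20q = 2. Each firm produces q = 3.55, total output Q = 24.85, price P = 10.875.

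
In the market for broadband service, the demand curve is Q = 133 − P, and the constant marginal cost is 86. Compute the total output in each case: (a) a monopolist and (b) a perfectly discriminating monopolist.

Monopoly: Q = 23.5; Perfect PD: Q = 47

Inverting demand: P = 133 − Q.
The monopolist equates marginal revenue to marginal cost: 133 − 2Q = 86, so Q = 23.5. From demand, P = 109.5.
Under first-degree price discrimination the firm charges each unit its demand price and produces up to where P = MC, i.e. Q = 47. Consumer surplus is zero; producer surplus equals total surplus.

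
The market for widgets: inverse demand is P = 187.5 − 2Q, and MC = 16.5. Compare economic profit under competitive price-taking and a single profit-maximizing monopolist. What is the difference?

π rises by 3655.125

Competitive firms price at marginal cost: P = 16.5, giving Q = 85.5.
Profit = (16.5 − 16.5)·85.5 = 0.
The monopolist equates marginal revenue to marginal cost: 187.5 − 4Q = 16.5, so Q = 42.75. From demand, P = 102.
Profit = (102 − 16.5)·42.75 = 3655.125.
Change in economic profit: 3655.125 − 0 = 3655.125.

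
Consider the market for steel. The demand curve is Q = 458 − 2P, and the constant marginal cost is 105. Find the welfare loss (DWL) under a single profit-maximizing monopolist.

Inverting demand: P = 229 − 0.5Q.
Under competition P = MC = 105, so Q = (229 − 105)/0.5 = 248.
A monopolist chooses Q where MR = MC. MR = 229 − Q; setting this equal to 105 gives Q = 124 and P = 167.
DWL is the triangle between Q = 124 and Q = 248: ½·(248 − 124)·(167 − 105) = 3844.

DWL = 3844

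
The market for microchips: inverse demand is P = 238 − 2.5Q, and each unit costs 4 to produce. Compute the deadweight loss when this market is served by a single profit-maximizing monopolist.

DWL = 2737.8

Under competition P = MC = 4, so Q = (238 − 4)/2.5 = 93.6.
Monopoly sets MR = MC: 238 − 5Q = 4 ⇒ Q = 46.8, P = 238 − 2.5·46.8 = 121.
DWL is the triangle between Q = 46.8 and Q = 93.6: ½·(93.6 − 46.8)·(121 − 4) = 2737.8.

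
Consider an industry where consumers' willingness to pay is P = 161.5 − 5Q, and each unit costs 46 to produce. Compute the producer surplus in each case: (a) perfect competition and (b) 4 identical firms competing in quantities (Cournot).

Under competition P = MC = 46, so Q = (161.5 − 46)/5 = 23.1.
PS = (46 − 46)·23.1 = 0.
In a 4-firm Cournot equilibrium, symmetry and the first-order condition give q = (161.5 − 46)/(25) = 4.62. So Q = 18.48 and P = 69.1.
PS = (69.1 − 46)·18.48 = 426.888.

Competition: PS = 0; Cournot: PS = 426.888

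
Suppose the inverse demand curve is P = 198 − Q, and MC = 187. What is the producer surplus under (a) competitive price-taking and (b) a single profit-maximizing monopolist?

Competitive firms price at marginal cost: P = 187, giving Q = 11.
PS = (187 − 187)·11 = 0.
The monopolist equates marginal revenue to marginal cost: 198 − 2Q = 187, so Q = 5.5. From demand, P = 192.5.
PS = (192.5 − 187)·5.5 = 30.25.

Competition: PS = 0; Monopoly: PS = 30.25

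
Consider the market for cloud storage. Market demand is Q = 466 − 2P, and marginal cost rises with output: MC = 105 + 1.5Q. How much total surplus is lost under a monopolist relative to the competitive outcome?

Inverting demand: P = 233 − 0.5Q.
Under competition P = MC: 233 − 0.5Q = 105 + 1.5Q ⇒ Q = 64, P = 201.
A monopolist chooses Q where MR = MC. MR = 233 − Q; setting this equal to 105 + 1.5Q gives Q = 51.2 and P = 207.4.
CS = ½·(233 − 201)·64 = 1024; PS = (201·64 − 105·64 − ½·1.5·64²) = 3072; TS = 4096.
CS = ½·(233 − 207.4)·51.2 = 655.36; PS = (207.4·51.2 − 105·51.2 − ½·1.5·51.2²) = 3276.8; TS = 3932.16.
DWL = 4096 − 3932.16 = 163.84.

DWL = 163.84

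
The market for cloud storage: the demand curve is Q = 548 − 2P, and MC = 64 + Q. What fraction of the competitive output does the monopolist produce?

Q_m/Q_c = 0.75

Inverting demand: P = 274 − 0.5Q.
The monopolist equates marginal revenue to marginal cost: 274 − Q = 64 + Q, so Q = 105. From demand, P = 221.5.
Under competition P = MC: 274 − 0.5Q = 64 + Q ⇒ Q = 140, P = 204.
Ratio Q_m/Q_c = 105/140 = 0.75.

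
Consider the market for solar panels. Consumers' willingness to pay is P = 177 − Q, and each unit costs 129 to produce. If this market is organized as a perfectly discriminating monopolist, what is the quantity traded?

A perfectly discriminating monopolist sells every unit with P(Q) ≥ MC(Q), so output equals the competitive quantity Q = 48. Each buyer pays their reservation price, so CS = 0 and the firm captures all surplus.

Q = 48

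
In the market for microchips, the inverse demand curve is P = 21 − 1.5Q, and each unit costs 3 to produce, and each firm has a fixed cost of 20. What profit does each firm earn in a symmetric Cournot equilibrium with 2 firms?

π_i = 4

Cournot with 2 identical firms: the symmetric best-response condition is 21 − 4.5q = 3. Each firm produces q = 4, total output Q = 8, price P = 9.
Each firm's profit = (9 − 3)·4 − 20 = 4.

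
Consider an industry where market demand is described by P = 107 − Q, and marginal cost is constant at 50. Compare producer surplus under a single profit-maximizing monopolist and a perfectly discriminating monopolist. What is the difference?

Producer surplus rises by 812.25

The monopolist equates marginal revenue to marginal cost: 107 − 2Q = 50, so Q = 28.5. From demand, P = 78.5.
PS = (78.5 − 50)·28.5 = 812.25.
A perfectly discriminating monopolist sells every unit with P(Q) ≥ MC(Q), so output equals the competitive quantity Q = 57. Each buyer pays their reservation price, so CS = 0 and the firm captures all surplus.
PS = ½·(107 − 50)·57 = 1624.5.
Change in producer surplus: 1624.5 − 812.25 = 812.25.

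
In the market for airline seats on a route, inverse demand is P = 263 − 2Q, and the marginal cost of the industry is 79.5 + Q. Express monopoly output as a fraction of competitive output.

Monopoly sets MR = MC: 263 − 4Q = 79.5 + Q ⇒ Q = 36.7, P = 263 − 2·36.7 = 189.6.
Competitive equilibrium sets price equal to marginal cost: 263 − 2Q = 79.5 + Q, so Q = 367/6 and P = 422/3.
Ratio Q_m/Q_c = 36.7/(367/6) = 0.6.

Q_m/Q_c = 0.6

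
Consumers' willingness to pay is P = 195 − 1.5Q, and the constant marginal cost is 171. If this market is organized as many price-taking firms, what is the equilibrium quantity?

Q = 16

Competitive firms price at marginal cost: P = 171, giving Q = 16.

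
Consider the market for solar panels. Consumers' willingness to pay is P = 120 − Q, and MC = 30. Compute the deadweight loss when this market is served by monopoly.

DWL = 1012.5

Competitive firms price at marginal cost: P = 30, giving Q = 90.
The monopolist equates marginal revenue to marginal cost: 120 − 2Q = 30, so Q = 45. From demand, P = 75.
DWL is the triangle between Q = 45 and Q = 90: ½·(90 − 45)·(75 − 30) = 1012.5.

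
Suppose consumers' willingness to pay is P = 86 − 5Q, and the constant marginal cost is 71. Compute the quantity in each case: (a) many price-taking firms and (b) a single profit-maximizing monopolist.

Competitive firms price at marginal cost: P = 71, giving Q = 3.
Monopoly sets MR = MC: 86 − 10Q = 71 ⇒ Q = 1.5, P = 86 − 5·1.5 = 78.5.

Competition: Q = 3; Monopoly: Q = 1.5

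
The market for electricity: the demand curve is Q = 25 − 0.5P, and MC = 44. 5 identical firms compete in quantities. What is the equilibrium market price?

Inverting demand: P = 50 − 2Q.
Cournot with 5 identical firms: the symmetric best-response condition is 50 − 12q = 44. Each firm produces q = 0.5, total output Q = 2.5, price P = 45.

P = 45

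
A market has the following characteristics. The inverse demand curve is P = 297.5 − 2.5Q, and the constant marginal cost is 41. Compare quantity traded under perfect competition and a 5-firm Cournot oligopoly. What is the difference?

Quantity traded falls by 17.1

Under competition P = MC = 41, so Q = (297.5 − 41)/2.5 = 102.6.
With 5 symmetric Cournot firms, each firm's FOC gives 297.5 − 15q = 41, so q = 17.1, Q = 5·17.1 = 85.5, and P = 83.75.
Change in quantity traded: 85.5 − 102.6 = −17.1.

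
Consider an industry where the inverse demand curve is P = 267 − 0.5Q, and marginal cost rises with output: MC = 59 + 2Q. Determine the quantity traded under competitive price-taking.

Q = 83.2

Under competition P = MC: 267 − 0.5Q = 59 + 2Q ⇒ Q = 83.2, P = 225.4.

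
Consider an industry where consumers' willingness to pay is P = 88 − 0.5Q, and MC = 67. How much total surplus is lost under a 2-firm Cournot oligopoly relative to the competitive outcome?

Perfect competition: P = MC = 67, so 88 − 0.5Q = 67 and Q = 42.
With 2 symmetric Cournot firms, each firm's FOC gives 88 − 1.5q = 67, so q = 14, Q = 2·14 = 28, and P = 74.
DWL is the triangle between Q = 28 and Q = 42: ½·(42 − 28)·(74 − 67) = 49.

DWL = 49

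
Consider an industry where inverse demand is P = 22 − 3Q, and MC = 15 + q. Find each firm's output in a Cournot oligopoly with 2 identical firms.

q_i = 0.7

In a 2-firm Cournot equilibrium, symmetry and the first-order condition give q = (22 − 15)/(10) = 0.7. So Q = 1.4 and P = 17.8.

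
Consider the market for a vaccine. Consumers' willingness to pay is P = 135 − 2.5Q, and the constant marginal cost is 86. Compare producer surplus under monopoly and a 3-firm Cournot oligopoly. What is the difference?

PS falls by 60.025

The monopolist equates marginal revenue to marginal cost: 135 − 5Q = 86, so Q = 9.8. From demand, P = 110.5.
PS = (110.5 − 86)·9.8 = 240.1.
In a 3-firm Cournot equilibrium, symmetry and the first-order condition give q = (135 − 86)/(10) = 4.9. So Q = 14.7 and P = 98.25.
PS = (98.25 − 86)·14.7 = 180.075.
Change in producer surplus: 180.075 − 240.1 = −60.025.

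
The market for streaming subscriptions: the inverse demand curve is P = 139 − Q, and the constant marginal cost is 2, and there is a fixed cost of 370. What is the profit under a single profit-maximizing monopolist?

Profit = 4322.25

Monopoly sets MR = MC: 139 − 2Q = 2 ⇒ Q = 68.5, P = 139 − 68.5 = 70.5.
Profit = (70.5 − 2)·68.5 − 370 = 4322.25.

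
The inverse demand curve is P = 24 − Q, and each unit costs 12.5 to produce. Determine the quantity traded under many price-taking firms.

Perfect competition: P = MC = 12.5, so 24 − Q = 12.5 and Q = 11.5.

Q = 11.5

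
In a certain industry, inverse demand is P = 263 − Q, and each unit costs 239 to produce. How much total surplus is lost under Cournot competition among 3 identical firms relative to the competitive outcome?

Under competition P = MC = 239, so Q = (263 − 239)/1 = 24.
In a 3-firm Cournot equilibrium, symmetry and the first-order condition give q = (263 − 239)/(4) = 6. So Q = 18 and P = 245.
DWL is the triangle between Q = 18 and Q = 24: ½·(24 − 18)·(245 − 239) = 18.

DWL = 18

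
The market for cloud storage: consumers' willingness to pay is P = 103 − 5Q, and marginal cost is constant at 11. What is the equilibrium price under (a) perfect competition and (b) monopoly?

Perfect competition: P = MC = 11, so 103 − 5Q = 11 and Q = 18.4.
The monopolist equates marginal revenue to marginal cost: 103 − 10Q = 11, so Q = 9.2. From demand, P = 57.

Competition: P = 11; Monopoly: P = 57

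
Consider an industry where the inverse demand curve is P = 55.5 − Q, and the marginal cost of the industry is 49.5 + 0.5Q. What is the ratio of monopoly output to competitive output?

A monopolist chooses Q where MR = MC. MR = 55.5 − 2Q; setting this equal to 49.5 + 0.5Q gives Q = 2.4 and P = 53.1.
Under competition P = MC: 55.5 − Q = 49.5 + 0.5Q ⇒ Q = 4, P = 51.5.
Ratio Q_m/Q_c = 2.4/4 = 0.6.

Q_m/Q_c = 0.6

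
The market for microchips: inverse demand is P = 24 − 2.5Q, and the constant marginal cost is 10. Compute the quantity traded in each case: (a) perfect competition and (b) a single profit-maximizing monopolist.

Competition: Q = 5.6; Monopoly: Q = 2.8

Perfect competition: P = MC = 10, so 24 − 2.5Q = 10 and Q = 5.6.
The monopolist equates marginal revenue to marginal cost: 24 − 5Q = 10, so Q = 2.8. From demand, P = 17.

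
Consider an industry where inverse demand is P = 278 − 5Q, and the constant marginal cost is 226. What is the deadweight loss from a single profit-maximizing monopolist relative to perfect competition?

DWL = 67.6

Perfect competition: P = MC = 226, so 278 − 5Q = 226 and Q = 10.4.
A monopolist chooses Q where MR = MC. MR = 278 − 10Q; setting this equal to 226 gives Q = 5.2 and P = 252.
DWL is the triangle between Q = 5.2 and Q = 10.4: ½·(10.4 − 5.2)·(252 − 226) = 67.6.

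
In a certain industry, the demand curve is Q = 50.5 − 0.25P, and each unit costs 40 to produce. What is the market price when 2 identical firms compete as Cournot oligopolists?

Inverting demand: P = 202 − 4Q.
With 2 symmetric Cournot firms, each firm's FOC gives 202 − 12q = 40, so q = 13.5, Q = 2·13.5 = 27, and P = 94.

P = 94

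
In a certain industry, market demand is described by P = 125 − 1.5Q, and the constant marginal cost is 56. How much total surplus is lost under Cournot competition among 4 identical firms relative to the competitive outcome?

DWL = 63.48

Perfect competition: P = MC = 56, so 125 − 1.5Q = 56 and Q = 46.
In a 4-firm Cournot equilibrium, symmetry and the first-order condition give q = (125 − 56)/(7.5) = 9.2. So Q = 36.8 and P = 69.8.
DWL is the triangle between Q = 36.8 and Q = 46: ½·(46 − 36.8)·(69.8 − 56) = 63.48.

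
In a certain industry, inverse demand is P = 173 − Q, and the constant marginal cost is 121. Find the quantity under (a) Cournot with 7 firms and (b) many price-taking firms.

Cournot: Q = 45.5; Competition: Q = 52

In a 7-firm Cournot equilibrium, symmetry and the first-order condition give q = (173 − 121)/(8) = 6.5. So Q = 45.5 and P = 127.5.
Perfect competition: P = MC = 121, so 173 − Q = 121 and Q = 52.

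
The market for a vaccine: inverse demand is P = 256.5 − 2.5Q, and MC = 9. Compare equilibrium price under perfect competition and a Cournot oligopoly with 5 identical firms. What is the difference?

Perfect competition: P = MC = 9, so 256.5 − 2.5Q = 9 and Q = 99.
In a 5-firm Cournot equilibrium, symmetry and the first-order condition give q = (256.5 − 9)/(15) = 16.5. So Q = 82.5 and P = 50.25.
Change in equilibrium price: 50.25 − 9 = 41.25.

P rises by 41.25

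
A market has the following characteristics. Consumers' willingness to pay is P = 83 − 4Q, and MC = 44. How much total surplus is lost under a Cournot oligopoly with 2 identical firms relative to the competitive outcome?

DWL = 21.125

Competitive firms price at marginal cost: P = 44, giving Q = 9.75.
Cournot with 2 identical firms: the symmetric best-response condition is 83 − 12q = 44. Each firm produces q = 3.25, total output Q = 6.5, price P = 57.
DWL is the triangle between Q = 6.5 and Q = 9.75: ½·(9.75 − 6.5)·(57 − 44) = 21.125.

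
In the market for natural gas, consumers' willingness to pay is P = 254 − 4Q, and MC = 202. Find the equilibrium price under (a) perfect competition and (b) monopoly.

Under competition P = MC = 202, so Q = (254 − 202)/4 = 13.
A monopolist chooses Q where MR = MC. MR = 254 − 8Q; setting this equal to 202 gives Q = 6.5 and P = 228.

Competition: P = 202; Monopoly: P = 228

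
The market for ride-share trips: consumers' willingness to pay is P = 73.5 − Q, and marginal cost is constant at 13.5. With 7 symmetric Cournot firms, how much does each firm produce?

q_i = 7.5

With 7 symmetric Cournot firms, each firm's FOC gives 73.5 − 8q = 13.5, so q = 7.5, Q = 7·7.5 = 52.5, and P = 21.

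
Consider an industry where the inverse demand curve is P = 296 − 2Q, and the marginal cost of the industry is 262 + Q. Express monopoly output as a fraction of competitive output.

Q_m/Q_c = 0.6

A monopolist chooses Q where MR = MC. MR = 296 − 4Q; setting this equal to 262 + Q gives Q = 6.8 and P = 282.4.
Under competition P = MC: 296 − 2Q = 262 + Q ⇒ Q = 34/3, P = 820/3.
Ratio Q_m/Q_c = 6.8/(34/3) = 0.6.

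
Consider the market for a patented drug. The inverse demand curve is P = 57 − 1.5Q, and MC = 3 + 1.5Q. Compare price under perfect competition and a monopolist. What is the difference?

Competitive equilibrium sets price equal to marginal cost: 57 − 1.5Q = 3 + 1.5Q, so Q = 18 and P = 30.
Monopoly sets MR = MC: 57 − 3Q = 3 + 1.5Q ⇒ Q = 12, P = 57 − 1.5·12 = 39.
Change in price: 39 − 30 = 9.

Price rises by 9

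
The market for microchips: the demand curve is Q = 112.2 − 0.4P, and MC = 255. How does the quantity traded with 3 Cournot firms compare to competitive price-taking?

Cournot: Q = 7.65; Competition: Q = 10.2

Inverting demand: P = 280.5 − 2.5Q.
With 3 symmetric Cournot firms, each firm's FOC gives 280.5 − 10q = 255, so q = 2.55, Q = 3·2.55 = 7.65, and P = 261.375.
Under competition P = MC = 255, so Q = (280.5 − 255)/2.5 = 10.2.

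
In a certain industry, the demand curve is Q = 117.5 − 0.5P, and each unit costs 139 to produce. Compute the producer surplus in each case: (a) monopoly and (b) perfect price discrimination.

Inverting demand: P = 235 − 2Q.
Monopoly sets MR = MC: 235 − 4Q = 139 ⇒ Q = 24, P = 235 − 2·24 = 187.
PS = (187 − 139)·24 = 1152.
Under first-degree price discrimination the firm charges each unit its demand price and produces up to where P = MC, i.e. Q = 48. Consumer surplus is zero; producer surplus equals total surplus.
PS = ½·(235 − 139)·48 = 2304.

Monopoly: PS = 1152; Perfect PD: PS = 2304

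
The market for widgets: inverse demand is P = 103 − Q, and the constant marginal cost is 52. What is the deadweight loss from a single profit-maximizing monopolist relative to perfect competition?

Competitive firms price at marginal cost: P = 52, giving Q = 51.
The monopolist equates marginal revenue to marginal cost: 103 − 2Q = 52, so Q = 25.5. From demand, P = 77.5.
DWL is the triangle between Q = 25.5 and Q = 51: ½·(51 − 25.5)·(77.5 − 52) = 325.125.

DWL = 325.125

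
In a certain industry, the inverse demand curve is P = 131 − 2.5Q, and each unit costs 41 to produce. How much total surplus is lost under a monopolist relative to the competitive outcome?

Perfect competition: P = MC = 41, so 131 − 2.5Q = 41 and Q = 36.
Monopoly sets MR = MC: 131 − 5Q = 41 ⇒ Q = 18, P = 131 − 2.5·18 = 86.
DWL is the triangle between Q = 18 and Q = 36: ½·(36 − 18)·(86 − 41) = 405.

DWL = 405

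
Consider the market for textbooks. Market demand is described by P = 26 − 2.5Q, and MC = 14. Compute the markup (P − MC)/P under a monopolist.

Monopoly sets MR = MC: 26 − 5Q = 14 ⇒ Q = 2.4, P = 26 − 2.5·2.4 = 20.
Lerner index = (P − MC)/P = (20 − 14)/20 = 0.3.

Lerner index = 0.3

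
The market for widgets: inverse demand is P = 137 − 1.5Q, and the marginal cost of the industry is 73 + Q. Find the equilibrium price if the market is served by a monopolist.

The monopolist equates marginal revenue to marginal cost: 137 − 3Q = 73 + Q, so Q = 16. From demand, P = 113.

P = 113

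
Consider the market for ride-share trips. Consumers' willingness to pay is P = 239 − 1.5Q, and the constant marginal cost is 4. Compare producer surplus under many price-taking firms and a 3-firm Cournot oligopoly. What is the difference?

PS rises by 6903.125

Competitive firms price at marginal cost: P = 4, giving Q = 470/3.
PS = (4 − 4)·470/3 = 0.
In a 3-firm Cournot equilibrium, symmetry and the first-order condition give q = (239 − 4)/(6) = 235/6. So Q = 117.5 and P = 62.75.
PS = (62.75 − 4)·117.5 = 6903.125.
Change in producer surplus: 6903.125 − 0 = 6903.125.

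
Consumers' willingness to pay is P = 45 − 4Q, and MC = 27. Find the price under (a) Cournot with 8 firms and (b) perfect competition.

Cournot with 8 identical firms: the symmetric best-response condition is 45 − 36q = 27. Each firm produces q = 0.5, total output Q = 4, price P = 29.
Competitive firms price at marginal cost: P = 27, giving Q = 4.5.

Cournot: P = 29; Competition: P = 27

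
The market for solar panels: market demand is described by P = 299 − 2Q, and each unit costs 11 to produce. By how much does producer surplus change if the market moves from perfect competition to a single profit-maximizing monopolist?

PS rises by 10368

Competitive firms price at marginal cost: P = 11, giving Q = 144.
PS = (11 − 11)·144 = 0.
Monopoly sets MR = MC: 299 − 4Q = 11 ⇒ Q = 72, P = 299 − 2·72 = 155.
PS = (155 − 11)·72 = 10368.
Change in producer surplus: 10368 − 0 = 10368.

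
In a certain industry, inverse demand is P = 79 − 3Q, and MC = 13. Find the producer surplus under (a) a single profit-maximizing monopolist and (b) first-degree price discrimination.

Monopoly: PS = 363; Perfect PD: PS = 726

A monopolist chooses Q where MR = MC. MR = 79 − 6Q; setting this equal to 13 gives Q = 11 and P = 46.
PS = (46 − 13)·11 = 363.
A perfectly discriminating monopolist sells every unit with P(Q) ≥ MC(Q), so output equals the competitive quantity Q = 22. Each buyer pays their reservation price, so CS = 0 and the firm captures all surplus.
PS = ½·(79 − 13)·22 = 726.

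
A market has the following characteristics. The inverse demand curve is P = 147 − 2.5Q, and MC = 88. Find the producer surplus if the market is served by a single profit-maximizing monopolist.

PS = 348.1

Monopoly sets MR = MC: 147 − 5Q = 88 ⇒ Q = 11.8, P = 147 − 2.5·11.8 = 117.5.
PS = (117.5 − 88)·11.8 = 348.1.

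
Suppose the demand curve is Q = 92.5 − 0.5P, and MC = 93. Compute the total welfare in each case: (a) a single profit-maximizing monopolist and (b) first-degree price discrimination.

Inverting demand: P = 185 − 2Q.
Monopoly sets MR = MC: 185 − 4Q = 93 ⇒ Q = 23, P = 185 − 2·23 = 139.
CS = ½·(185 − 139)·23 = 529; PS = (139 − 93)·23 = 1058; TS = 1587.
With perfect price discrimination, output is the efficient level Q = 46 (where demand meets MC), but every buyer pays their willingness to pay: CS = 0 and PS = total surplus.
TS = 2116 (equal to competitive TS).

Monopoly: TS = 1587; Perfect PD: TS = 2116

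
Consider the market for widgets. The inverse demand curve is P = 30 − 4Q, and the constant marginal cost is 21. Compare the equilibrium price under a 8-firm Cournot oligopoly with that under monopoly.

Cournot: P = 22; Monopoly: P = 25.5

With 8 symmetric Cournot firms, each firm's FOC gives 30 − 36q = 21, so q = 0.25, Q = 8·0.25 = 2, and P = 22.
Monopoly sets MR = MC: 30 − 8Q = 21 ⇒ Q = 1.125, P = 30 − 4·1.125 = 25.5.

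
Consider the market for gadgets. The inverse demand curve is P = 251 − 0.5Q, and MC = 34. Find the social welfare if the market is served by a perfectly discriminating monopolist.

A perfectly discriminating monopolist sells every unit with P(Q) ≥ MC(Q), so output equals the competitive quantity Q = 434. Each buyer pays their reservation price, so CS = 0 and the firm captures all surplus.
TS = 47089 (equal to competitive TS).

TS = 47089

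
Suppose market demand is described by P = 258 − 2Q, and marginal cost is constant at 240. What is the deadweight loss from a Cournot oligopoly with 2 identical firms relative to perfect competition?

DWL = 9

Perfect competition: P = MC = 240, so 258 − 2Q = 240 and Q = 9.
Cournot with 2 identical firms: the symmetric best-response condition is 258 − 6q = 240. Each firm produces q = 3, total output Q = 6, price P = 246.
DWL is the triangle between Q = 6 and Q = 9: ½·(9 − 6)·(246 − 240) = 9.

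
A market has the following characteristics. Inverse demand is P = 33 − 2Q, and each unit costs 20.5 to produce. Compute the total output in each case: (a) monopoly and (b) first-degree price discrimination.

Monopoly: Q = 3.125; Perfect PD: Q = 6.25

A monopolist chooses Q where MR = MC. MR = 33 − 4Q; setting this equal to 20.5 gives Q = 3.125 and P = 26.75.
With perfect price discrimination, output is the efficient level Q = 6.25 (where demand meets MC), but every buyer pays their willingness to pay: CS = 0 and PS = total surplus.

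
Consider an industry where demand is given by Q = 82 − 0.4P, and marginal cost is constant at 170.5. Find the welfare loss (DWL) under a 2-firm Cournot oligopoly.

DWL = 26.45

Inverting demand: P = 205 − 2.5Q.
Perfect competition: P = MC = 170.5, so 205 − 2.5Q = 170.5 and Q = 13.8.
Cournot with 2 identical firms: the symmetric best-response condition is 205 − 7.5q = 170.5. Each firm produces q = 4.6, total output Q = 9.2, price P = 182.
DWL is the triangle between Q = 9.2 and Q = 13.8: ½·(13.8 − 9.2)·(182 − 170.5) = 26.45.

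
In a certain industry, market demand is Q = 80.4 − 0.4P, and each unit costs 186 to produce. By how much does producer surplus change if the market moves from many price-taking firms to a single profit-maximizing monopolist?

PS rises by 22.5

Inverting demand: P = 201 − 2.5Q.
Competitive firms price at marginal cost: P = 186, giving Q = 6.
PS = (186 − 186)·6 = 0.
Monopoly sets MR = MC: 201 − 5Q = 186 ⇒ Q = 3, P = 201 − 2.5·3 = 193.5.
PS = (193.5 − 186)·3 = 22.5.
Change in producer surplus: 22.5 − 0 = 22.5.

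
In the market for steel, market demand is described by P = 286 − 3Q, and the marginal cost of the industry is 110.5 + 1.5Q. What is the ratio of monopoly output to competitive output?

Monopoly sets MR = MC: 286 − 6Q = 110.5 + 1.5Q ⇒ Q = 23.4, P = 286 − 3·23.4 = 215.8.
Competitive equilibrium sets price equal to marginal cost: 286 − 3Q = 110.5 + 1.5Q, so Q = 39 and P = 169.
Ratio Q_m/Q_c = 23.4/39 = 0.6.

Q_m/Q_c = 0.6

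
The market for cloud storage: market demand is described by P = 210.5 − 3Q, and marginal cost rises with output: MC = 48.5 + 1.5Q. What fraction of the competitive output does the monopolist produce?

A monopolist chooses Q where MR = MC. MR = 210.5 − 6Q; setting this equal to 48.5 + 1.5Q gives Q = 21.6 and P = 145.7.
Competitive equilibrium sets price equal to marginal cost: 210.5 − 3Q = 48.5 + 1.5Q, so Q = 36 and P = 102.5.
Ratio Q_m/Q_c = 21.6/36 = 0.6.

Q_m/Q_c = 0.6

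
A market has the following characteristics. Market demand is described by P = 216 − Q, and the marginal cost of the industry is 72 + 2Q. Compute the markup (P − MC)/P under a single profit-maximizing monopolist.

Lerner index = 0.2

Monopoly sets MR = MC: 216 − 2Q = 72 + 2Q ⇒ Q = 36, P = 216 − 36 = 180.
Lerner index = (P − MC)/P = (180 − 144)/180 = 0.2.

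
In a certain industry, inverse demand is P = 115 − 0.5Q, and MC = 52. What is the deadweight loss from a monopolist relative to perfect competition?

Competitive firms price at marginal cost: P = 52, giving Q = 126.
Monopoly sets MR = MC: 115 − Q = 52 ⇒ Q = 63, P = 115 − 0.5·63 = 83.5.
DWL is the triangle between Q = 63 and Q = 126: ½·(126 − 63)·(83.5 − 52) = 992.25.

DWL = 992.25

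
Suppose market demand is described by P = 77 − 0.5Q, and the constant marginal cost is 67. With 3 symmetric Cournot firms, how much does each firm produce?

With 3 symmetric Cournot firms, each firm's FOC gives 77 − 2q = 67, so q = 5, Q = 3·5 = 15, and P = 69.5.

q_i = 5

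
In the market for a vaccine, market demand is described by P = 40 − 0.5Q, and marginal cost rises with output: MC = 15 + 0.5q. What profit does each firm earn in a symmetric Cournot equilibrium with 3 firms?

Cournot with 3 identical firms: the symmetric best-response condition is 40 − 2q = 15 + 0.5q. Each firm produces q = 10, total output Q = 30, price P = 25.
Each firm's profit = 25·10 − (15·10 + ½·0.5·10²) = 75.

π_i = 75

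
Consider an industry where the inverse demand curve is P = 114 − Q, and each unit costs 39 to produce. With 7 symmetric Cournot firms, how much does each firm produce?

With 7 symmetric Cournot firms, each firm's FOC gives 114 − 8q = 39, so q = 9.375, Q = 7·9.375 = 65.625, and P = 48.375.

q_i = 9.375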